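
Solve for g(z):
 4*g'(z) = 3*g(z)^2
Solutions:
 g(z) = -4/(C1 + 3*z)


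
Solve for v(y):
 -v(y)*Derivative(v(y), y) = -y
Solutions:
 v(y) = -sqrt(C1 + y^2)
 v(y) = sqrt(C1 + y^2)


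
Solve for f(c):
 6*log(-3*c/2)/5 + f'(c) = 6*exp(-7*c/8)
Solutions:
 f(c) = C1 - 6*c*log(-c)/5 + 6*c*(-log(3) + log(2) + 1)/5 - 48*exp(-7*c/8)/7


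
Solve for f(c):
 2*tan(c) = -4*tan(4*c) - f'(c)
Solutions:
 f(c) = C1 + 2*log(cos(c)) + log(cos(4*c))


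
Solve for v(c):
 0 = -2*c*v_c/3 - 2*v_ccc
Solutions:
 v(c) = C1 + Integral(C2*airyai(-3^(2/3)*c/3) + C3*airybi(-3^(2/3)*c/3), c)


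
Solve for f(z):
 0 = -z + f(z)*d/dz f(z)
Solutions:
 f(z) = -sqrt(C1 + z^2)
 f(z) = sqrt(C1 + z^2)


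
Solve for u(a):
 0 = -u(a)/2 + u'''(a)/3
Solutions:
 u(a) = C3*exp(2^(2/3)*3^(1/3)*a/2) + (C1*sin(2^(2/3)*3^(5/6)*a/4) + C2*cos(2^(2/3)*3^(5/6)*a/4))*exp(-2^(2/3)*3^(1/3)*a/4)


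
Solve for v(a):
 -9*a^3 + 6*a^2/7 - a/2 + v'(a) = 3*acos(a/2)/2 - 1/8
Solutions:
 v(a) = C1 + 9*a^4/4 - 2*a^3/7 + a^2/4 + 3*a*acos(a/2)/2 - a/8 - 3*sqrt(4 - a^2)/2


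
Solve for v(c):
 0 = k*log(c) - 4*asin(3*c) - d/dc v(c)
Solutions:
 v(c) = C1 + c*k*(log(c) - 1) - 4*c*asin(3*c) - 4*sqrt(1 - 9*c^2)/3


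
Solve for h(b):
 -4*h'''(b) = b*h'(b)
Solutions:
 h(b) = C1 + Integral(C2*airyai(-2^(1/3)*b/2) + C3*airybi(-2^(1/3)*b/2), b)


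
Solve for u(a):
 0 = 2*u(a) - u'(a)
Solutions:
 u(a) = C1*exp(2*a)


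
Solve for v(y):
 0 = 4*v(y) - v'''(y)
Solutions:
 v(y) = C3*exp(2^(2/3)*y) + (C1*sin(2^(2/3)*sqrt(3)*y/2) + C2*cos(2^(2/3)*sqrt(3)*y/2))*exp(-2^(2/3)*y/2)


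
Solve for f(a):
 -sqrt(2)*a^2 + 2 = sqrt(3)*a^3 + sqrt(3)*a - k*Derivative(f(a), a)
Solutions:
 f(a) = C1 + sqrt(3)*a^4/(4*k) + sqrt(2)*a^3/(3*k) + sqrt(3)*a^2/(2*k) - 2*a/k


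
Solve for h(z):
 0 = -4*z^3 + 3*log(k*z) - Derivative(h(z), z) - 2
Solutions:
 h(z) = C1 - z^4 + 3*z*log(k*z) - 5*z


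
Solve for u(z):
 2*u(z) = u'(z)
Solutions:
 u(z) = C1*exp(2*z)


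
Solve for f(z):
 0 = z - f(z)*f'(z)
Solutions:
 f(z) = -sqrt(C1 + z^2)
 f(z) = sqrt(C1 + z^2)


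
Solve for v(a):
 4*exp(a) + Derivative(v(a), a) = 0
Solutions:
 v(a) = C1 - 4*exp(a)


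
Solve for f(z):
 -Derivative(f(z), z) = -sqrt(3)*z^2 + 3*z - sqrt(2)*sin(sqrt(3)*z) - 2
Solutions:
 f(z) = C1 + sqrt(3)*z^3/3 - 3*z^2/2 + 2*z - sqrt(6)*cos(sqrt(3)*z)/3


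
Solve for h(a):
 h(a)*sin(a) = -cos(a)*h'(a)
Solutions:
 h(a) = C1*cos(a)


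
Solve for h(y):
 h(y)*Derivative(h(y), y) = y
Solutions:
 h(y) = -sqrt(C1 + y^2)
 h(y) = sqrt(C1 + y^2)


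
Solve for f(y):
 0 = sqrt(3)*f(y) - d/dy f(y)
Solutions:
 f(y) = C1*exp(sqrt(3)*y)


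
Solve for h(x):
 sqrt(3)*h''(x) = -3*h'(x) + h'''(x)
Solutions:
 h(x) = C1 + C2*exp(x*(-sqrt(15) + sqrt(3))/2) + C3*exp(x*(sqrt(3) + sqrt(15))/2)


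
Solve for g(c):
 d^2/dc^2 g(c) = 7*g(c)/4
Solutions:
 g(c) = C1*exp(-sqrt(7)*c/2) + C2*exp(sqrt(7)*c/2)


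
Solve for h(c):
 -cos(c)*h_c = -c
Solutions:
 h(c) = C1 + Integral(c/cos(c), c)


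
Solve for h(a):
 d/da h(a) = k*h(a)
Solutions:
 h(a) = C1*exp(a*k)


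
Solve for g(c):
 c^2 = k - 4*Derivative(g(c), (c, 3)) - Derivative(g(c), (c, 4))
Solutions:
 g(c) = C1 + C2*c + C3*c^2 + C4*exp(-4*c) - c^5/240 + c^4/192 + c^3*(8*k - 1)/192


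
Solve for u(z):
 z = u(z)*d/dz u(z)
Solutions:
 u(z) = -sqrt(C1 + z^2)
 u(z) = sqrt(C1 + z^2)


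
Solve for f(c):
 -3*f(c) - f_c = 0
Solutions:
 f(c) = C1*exp(-3*c)


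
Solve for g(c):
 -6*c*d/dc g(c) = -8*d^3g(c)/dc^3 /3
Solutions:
 g(c) = C1 + Integral(C2*airyai(2^(1/3)*3^(2/3)*c/2) + C3*airybi(2^(1/3)*3^(2/3)*c/2), c)


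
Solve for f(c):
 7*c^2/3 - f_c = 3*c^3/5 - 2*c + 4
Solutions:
 f(c) = C1 - 3*c^4/20 + 7*c^3/9 + c^2 - 4*c


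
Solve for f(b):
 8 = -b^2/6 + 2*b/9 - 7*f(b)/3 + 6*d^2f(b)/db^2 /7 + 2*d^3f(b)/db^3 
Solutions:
 f(b) = C1*exp(-b*(6*12^(1/3)/(49*sqrt(2377) + 2389)^(1/3) + 12 + 18^(1/3)*(49*sqrt(2377) + 2389)^(1/3))/84)*sin(2^(1/3)*3^(1/6)*b*(-(49*sqrt(2377) + 2389)^(1/3) + 2*2^(1/3)*3^(2/3)/(49*sqrt(2377) + 2389)^(1/3))/28) + C2*exp(-b*(6*12^(1/3)/(49*sqrt(2377) + 2389)^(1/3) + 12 + 18^(1/3)*(49*sqrt(2377) + 2389)^(1/3))/84)*cos(2^(1/3)*3^(1/6)*b*(-(49*sqrt(2377) + 2389)^(1/3) + 2*2^(1/3)*3^(2/3)/(49*sqrt(2377) + 2389)^(1/3))/28) + C3*exp(b*(-6 + 6*12^(1/3)/(49*sqrt(2377) + 2389)^(1/3) + 18^(1/3)*(49*sqrt(2377) + 2389)^(1/3))/42) - b^2/14 + 2*b/21 - 1194/343


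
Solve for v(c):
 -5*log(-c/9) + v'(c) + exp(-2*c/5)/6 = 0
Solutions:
 v(c) = C1 + 5*c*log(-c) + 5*c*(-2*log(3) - 1) + 5*exp(-2*c/5)/12


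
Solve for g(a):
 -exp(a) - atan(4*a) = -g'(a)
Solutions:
 g(a) = C1 + a*atan(4*a) + exp(a) - log(16*a^2 + 1)/8


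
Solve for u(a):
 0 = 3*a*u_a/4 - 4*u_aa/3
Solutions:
 u(a) = C1 + C2*erfi(3*sqrt(2)*a/8)


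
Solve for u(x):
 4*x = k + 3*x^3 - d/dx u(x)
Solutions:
 u(x) = C1 + k*x + 3*x^4/4 - 2*x^2


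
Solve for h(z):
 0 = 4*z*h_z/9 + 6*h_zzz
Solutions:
 h(z) = C1 + Integral(C2*airyai(-2^(1/3)*z/3) + C3*airybi(-2^(1/3)*z/3), z)


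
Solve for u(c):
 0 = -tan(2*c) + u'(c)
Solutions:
 u(c) = C1 - log(cos(2*c))/2


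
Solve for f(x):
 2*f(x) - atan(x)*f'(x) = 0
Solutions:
 f(x) = C1*exp(2*Integral(1/atan(x), x))


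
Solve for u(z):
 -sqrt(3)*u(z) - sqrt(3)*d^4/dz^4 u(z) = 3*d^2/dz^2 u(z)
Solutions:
 u(z) = C1*exp(-z*(-sqrt(6) + sqrt(2))/4)*sin(z*(sqrt(2) + sqrt(6))/4) + C2*exp(-z*(-sqrt(6) + sqrt(2))/4)*cos(z*(sqrt(2) + sqrt(6))/4) + C3*exp(z*(-sqrt(6) + sqrt(2))/4)*sin(z*(sqrt(2) + sqrt(6))/4) + C4*exp(z*(-sqrt(6) + sqrt(2))/4)*cos(z*(sqrt(2) + sqrt(6))/4)


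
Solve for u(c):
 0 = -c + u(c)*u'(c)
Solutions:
 u(c) = -sqrt(C1 + c^2)
 u(c) = sqrt(C1 + c^2)


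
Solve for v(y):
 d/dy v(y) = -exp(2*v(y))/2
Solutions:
 v(y) = log(-1/(C1 - y))/2
 v(y) = log(-sqrt(1/(C1 + y)))


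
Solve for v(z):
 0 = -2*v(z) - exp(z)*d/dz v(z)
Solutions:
 v(z) = C1*exp(2*exp(-z))


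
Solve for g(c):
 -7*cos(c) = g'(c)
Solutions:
 g(c) = C1 - 7*sin(c)


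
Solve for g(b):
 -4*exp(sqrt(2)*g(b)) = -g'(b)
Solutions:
 g(b) = sqrt(2)*(2*log(-1/(C1 + 4*b)) - log(2))/4


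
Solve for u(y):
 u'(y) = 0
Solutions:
 u(y) = C1


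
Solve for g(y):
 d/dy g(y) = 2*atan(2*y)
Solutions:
 g(y) = C1 + 2*y*atan(2*y) - log(4*y^2 + 1)/2


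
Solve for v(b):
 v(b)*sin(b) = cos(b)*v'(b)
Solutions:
 v(b) = C1/cos(b)


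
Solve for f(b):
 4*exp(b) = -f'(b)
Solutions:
 f(b) = C1 - 4*exp(b)


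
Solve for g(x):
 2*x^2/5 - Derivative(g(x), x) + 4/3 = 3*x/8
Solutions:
 g(x) = C1 + 2*x^3/15 - 3*x^2/16 + 4*x/3


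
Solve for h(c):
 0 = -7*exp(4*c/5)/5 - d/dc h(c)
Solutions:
 h(c) = C1 - 7*exp(4*c/5)/4


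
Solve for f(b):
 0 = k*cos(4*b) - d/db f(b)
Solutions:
 f(b) = C1 + k*sin(4*b)/4


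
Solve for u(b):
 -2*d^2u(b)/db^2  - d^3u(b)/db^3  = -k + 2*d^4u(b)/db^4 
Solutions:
 u(b) = C1 + C2*b + b^2*k/4 + (C3*sin(sqrt(15)*b/4) + C4*cos(sqrt(15)*b/4))*exp(-b/4)


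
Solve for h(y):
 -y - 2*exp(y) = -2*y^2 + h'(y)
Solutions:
 h(y) = C1 + 2*y^3/3 - y^2/2 - 2*exp(y)


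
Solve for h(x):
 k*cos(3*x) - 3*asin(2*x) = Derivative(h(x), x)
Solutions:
 h(x) = C1 + k*sin(3*x)/3 - 3*x*asin(2*x) - 3*sqrt(1 - 4*x^2)/2


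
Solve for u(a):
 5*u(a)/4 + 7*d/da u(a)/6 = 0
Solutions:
 u(a) = C1*exp(-15*a/14)


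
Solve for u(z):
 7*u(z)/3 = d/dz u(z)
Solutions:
 u(z) = C1*exp(7*z/3)


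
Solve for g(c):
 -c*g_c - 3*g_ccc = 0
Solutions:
 g(c) = C1 + Integral(C2*airyai(-3^(2/3)*c/3) + C3*airybi(-3^(2/3)*c/3), c)


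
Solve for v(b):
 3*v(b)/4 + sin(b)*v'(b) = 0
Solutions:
 v(b) = C1*(cos(b) + 1)^(3/8)/(cos(b) - 1)^(3/8)


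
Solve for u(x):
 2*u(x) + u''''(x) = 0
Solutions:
 u(x) = (C1*sin(2^(3/4)*x/2) + C2*cos(2^(3/4)*x/2))*exp(-2^(3/4)*x/2) + (C3*sin(2^(3/4)*x/2) + C4*cos(2^(3/4)*x/2))*exp(2^(3/4)*x/2)


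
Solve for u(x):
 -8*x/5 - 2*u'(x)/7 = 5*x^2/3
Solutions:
 u(x) = C1 - 35*x^3/18 - 14*x^2/5


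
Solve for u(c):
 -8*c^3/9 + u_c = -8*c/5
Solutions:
 u(c) = C1 + 2*c^4/9 - 4*c^2/5


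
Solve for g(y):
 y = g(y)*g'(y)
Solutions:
 g(y) = -sqrt(C1 + y^2)
 g(y) = sqrt(C1 + y^2)


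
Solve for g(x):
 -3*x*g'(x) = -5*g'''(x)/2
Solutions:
 g(x) = C1 + Integral(C2*airyai(5^(2/3)*6^(1/3)*x/5) + C3*airybi(5^(2/3)*6^(1/3)*x/5), x)


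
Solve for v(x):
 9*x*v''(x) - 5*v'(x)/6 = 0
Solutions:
 v(x) = C1 + C2*x^(59/54)


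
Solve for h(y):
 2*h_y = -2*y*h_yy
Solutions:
 h(y) = C1 + C2*log(y)


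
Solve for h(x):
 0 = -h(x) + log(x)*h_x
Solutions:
 h(x) = C1*exp(li(x))


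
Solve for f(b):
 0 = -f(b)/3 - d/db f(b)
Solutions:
 f(b) = C1*exp(-b/3)


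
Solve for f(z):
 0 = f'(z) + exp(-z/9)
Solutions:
 f(z) = C1 + 9*exp(-z/9)


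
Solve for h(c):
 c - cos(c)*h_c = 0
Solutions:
 h(c) = C1 + Integral(c/cos(c), c)


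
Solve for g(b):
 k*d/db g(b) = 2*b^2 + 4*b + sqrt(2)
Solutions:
 g(b) = C1 + 2*b^3/(3*k) + 2*b^2/k + sqrt(2)*b/k


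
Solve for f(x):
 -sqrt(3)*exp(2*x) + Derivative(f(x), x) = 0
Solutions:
 f(x) = C1 + sqrt(3)*exp(2*x)/2


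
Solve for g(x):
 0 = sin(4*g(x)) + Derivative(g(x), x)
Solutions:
 g(x) = -acos((-C1 - exp(8*x))/(C1 - exp(8*x)))/4 + pi/2
 g(x) = acos((-C1 - exp(8*x))/(C1 - exp(8*x)))/4


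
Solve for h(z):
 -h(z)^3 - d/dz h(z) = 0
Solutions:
 h(z) = -sqrt(2)*sqrt(-1/(C1 - z))/2
 h(z) = sqrt(2)*sqrt(-1/(C1 - z))/2


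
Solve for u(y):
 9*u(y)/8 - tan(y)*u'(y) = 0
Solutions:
 u(y) = C1*sin(y)^(9/8)


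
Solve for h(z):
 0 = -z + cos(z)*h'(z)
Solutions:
 h(z) = C1 + Integral(z/cos(z), z)


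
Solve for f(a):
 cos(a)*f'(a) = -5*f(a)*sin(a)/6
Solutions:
 f(a) = C1*cos(a)^(5/6)


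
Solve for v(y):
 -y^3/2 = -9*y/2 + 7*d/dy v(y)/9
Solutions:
 v(y) = C1 - 9*y^4/56 + 81*y^2/28


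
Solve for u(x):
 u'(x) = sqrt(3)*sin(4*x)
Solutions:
 u(x) = C1 - sqrt(3)*cos(4*x)/4


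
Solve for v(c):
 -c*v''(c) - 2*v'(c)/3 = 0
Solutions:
 v(c) = C1 + C2*c^(1/3)


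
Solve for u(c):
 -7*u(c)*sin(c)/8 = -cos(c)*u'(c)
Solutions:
 u(c) = C1/cos(c)^(7/8)


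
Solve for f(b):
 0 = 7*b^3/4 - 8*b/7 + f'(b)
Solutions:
 f(b) = C1 - 7*b^4/16 + 4*b^2/7


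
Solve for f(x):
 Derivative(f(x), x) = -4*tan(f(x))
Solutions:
 f(x) = pi - asin(C1*exp(-4*x))
 f(x) = asin(C1*exp(-4*x))


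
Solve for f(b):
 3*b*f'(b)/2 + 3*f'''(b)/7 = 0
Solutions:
 f(b) = C1 + Integral(C2*airyai(-2^(2/3)*7^(1/3)*b/2) + C3*airybi(-2^(2/3)*7^(1/3)*b/2), b)


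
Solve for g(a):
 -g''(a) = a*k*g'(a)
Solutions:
 g(a) = Piecewise((-sqrt(2)*sqrt(pi)*C1*erf(sqrt(2)*a*sqrt(k)/2)/(2*sqrt(k)) - C2, (k > 0) | (k < 0)), (-C1*a - C2, True))


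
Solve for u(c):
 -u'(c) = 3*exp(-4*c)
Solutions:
 u(c) = C1 + 3*exp(-4*c)/4


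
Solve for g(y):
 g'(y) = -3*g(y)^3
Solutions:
 g(y) = -sqrt(2)*sqrt(-1/(C1 - 3*y))/2
 g(y) = sqrt(2)*sqrt(-1/(C1 - 3*y))/2


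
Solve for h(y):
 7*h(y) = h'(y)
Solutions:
 h(y) = C1*exp(7*y)


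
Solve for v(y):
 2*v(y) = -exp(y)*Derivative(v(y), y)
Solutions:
 v(y) = C1*exp(2*exp(-y))


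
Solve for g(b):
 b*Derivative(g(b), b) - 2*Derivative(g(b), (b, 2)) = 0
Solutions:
 g(b) = C1 + C2*erfi(b/2)


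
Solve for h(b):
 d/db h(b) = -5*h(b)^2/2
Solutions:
 h(b) = 2/(C1 + 5*b)


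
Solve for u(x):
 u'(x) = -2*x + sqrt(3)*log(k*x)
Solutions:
 u(x) = C1 - x^2 + sqrt(3)*x*log(k*x) - sqrt(3)*x


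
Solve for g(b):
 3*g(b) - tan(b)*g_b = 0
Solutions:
 g(b) = C1*sin(b)^3


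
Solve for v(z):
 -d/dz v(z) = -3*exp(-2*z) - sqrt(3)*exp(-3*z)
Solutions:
 v(z) = C1 - 3*exp(-2*z)/2 - sqrt(3)*exp(-3*z)/3


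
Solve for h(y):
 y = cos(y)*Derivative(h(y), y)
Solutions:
 h(y) = C1 + Integral(y/cos(y), y)


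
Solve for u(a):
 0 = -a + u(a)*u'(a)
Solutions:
 u(a) = -sqrt(C1 + a^2)
 u(a) = sqrt(C1 + a^2)


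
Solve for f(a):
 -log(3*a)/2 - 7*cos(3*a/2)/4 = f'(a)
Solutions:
 f(a) = C1 - a*log(a)/2 - a*log(3)/2 + a/2 - 7*sin(3*a/2)/6


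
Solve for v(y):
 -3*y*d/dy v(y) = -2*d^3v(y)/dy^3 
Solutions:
 v(y) = C1 + Integral(C2*airyai(2^(2/3)*3^(1/3)*y/2) + C3*airybi(2^(2/3)*3^(1/3)*y/2), y)


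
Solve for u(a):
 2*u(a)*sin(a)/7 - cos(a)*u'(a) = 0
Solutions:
 u(a) = C1/cos(a)^(2/7)


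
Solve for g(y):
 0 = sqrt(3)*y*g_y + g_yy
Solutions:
 g(y) = C1 + C2*erf(sqrt(2)*3^(1/4)*y/2)


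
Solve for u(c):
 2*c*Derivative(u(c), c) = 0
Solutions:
 u(c) = C1


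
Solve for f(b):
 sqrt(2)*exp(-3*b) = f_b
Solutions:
 f(b) = C1 - sqrt(2)*exp(-3*b)/3


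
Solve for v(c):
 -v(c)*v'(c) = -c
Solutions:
 v(c) = -sqrt(C1 + c^2)
 v(c) = sqrt(C1 + c^2)


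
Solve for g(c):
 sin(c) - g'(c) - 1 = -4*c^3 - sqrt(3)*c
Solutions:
 g(c) = C1 + c^4 + sqrt(3)*c^2/2 - c - cos(c)


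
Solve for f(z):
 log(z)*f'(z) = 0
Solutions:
 f(z) = C1


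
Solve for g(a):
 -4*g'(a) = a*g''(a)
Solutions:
 g(a) = C1 + C2/a^3


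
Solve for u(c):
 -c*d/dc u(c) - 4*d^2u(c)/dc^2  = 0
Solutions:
 u(c) = C1 + C2*erf(sqrt(2)*c/4)


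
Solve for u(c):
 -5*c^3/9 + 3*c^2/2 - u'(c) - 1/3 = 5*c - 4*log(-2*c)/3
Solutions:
 u(c) = C1 - 5*c^4/36 + c^3/2 - 5*c^2/2 + 4*c*log(-c)/3 + c*(-5 + 4*log(2))/3


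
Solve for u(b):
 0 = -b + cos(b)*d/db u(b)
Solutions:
 u(b) = C1 + Integral(b/cos(b), b)


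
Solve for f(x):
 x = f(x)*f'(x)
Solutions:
 f(x) = -sqrt(C1 + x^2)
 f(x) = sqrt(C1 + x^2)


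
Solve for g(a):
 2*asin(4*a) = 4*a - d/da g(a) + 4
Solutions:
 g(a) = C1 + 2*a^2 - 2*a*asin(4*a) + 4*a - sqrt(1 - 16*a^2)/2


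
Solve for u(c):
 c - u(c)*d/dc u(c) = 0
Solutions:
 u(c) = -sqrt(C1 + c^2)
 u(c) = sqrt(C1 + c^2)


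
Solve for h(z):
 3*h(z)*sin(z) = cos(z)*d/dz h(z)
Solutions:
 h(z) = C1/cos(z)^3


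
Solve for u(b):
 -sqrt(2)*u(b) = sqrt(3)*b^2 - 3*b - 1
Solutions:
 u(b) = -sqrt(6)*b^2/2 + 3*sqrt(2)*b/2 + sqrt(2)/2


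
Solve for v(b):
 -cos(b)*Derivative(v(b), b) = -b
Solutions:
 v(b) = C1 + Integral(b/cos(b), b)


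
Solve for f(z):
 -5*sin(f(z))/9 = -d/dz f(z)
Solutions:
 -5*z/9 + log(cos(f(z)) - 1)/2 - log(cos(f(z)) + 1)/2 = C1


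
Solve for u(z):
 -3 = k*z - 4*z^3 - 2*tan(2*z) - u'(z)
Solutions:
 u(z) = C1 + k*z^2/2 - z^4 + 3*z + log(cos(2*z))


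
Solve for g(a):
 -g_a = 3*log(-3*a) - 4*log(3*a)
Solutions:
 g(a) = C1 + a*log(a) + a*(-1 + log(3) - 3*I*pi)


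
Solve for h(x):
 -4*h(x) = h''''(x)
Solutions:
 h(x) = (C1*sin(x) + C2*cos(x))*exp(-x) + (C3*sin(x) + C4*cos(x))*exp(x)


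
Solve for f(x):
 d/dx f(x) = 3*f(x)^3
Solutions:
 f(x) = -sqrt(2)*sqrt(-1/(C1 + 3*x))/2
 f(x) = sqrt(2)*sqrt(-1/(C1 + 3*x))/2


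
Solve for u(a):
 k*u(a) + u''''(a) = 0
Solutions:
 u(a) = C1*exp(-a*(-k)^(1/4)) + C2*exp(a*(-k)^(1/4)) + C3*exp(-I*a*(-k)^(1/4)) + C4*exp(I*a*(-k)^(1/4))


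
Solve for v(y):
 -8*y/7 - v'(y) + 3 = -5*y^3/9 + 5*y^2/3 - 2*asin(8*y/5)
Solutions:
 v(y) = C1 + 5*y^4/36 - 5*y^3/9 - 4*y^2/7 + 2*y*asin(8*y/5) + 3*y + sqrt(25 - 64*y^2)/4


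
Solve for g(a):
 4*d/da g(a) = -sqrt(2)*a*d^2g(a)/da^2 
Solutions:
 g(a) = C1 + C2*a^(1 - 2*sqrt(2))


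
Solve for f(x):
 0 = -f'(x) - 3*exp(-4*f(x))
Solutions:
 f(x) = log(-I*(C1 - 12*x)^(1/4))
 f(x) = log(I*(C1 - 12*x)^(1/4))
 f(x) = log(-(C1 - 12*x)^(1/4))
 f(x) = log(C1 - 12*x)/4


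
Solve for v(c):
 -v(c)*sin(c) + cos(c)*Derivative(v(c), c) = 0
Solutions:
 v(c) = C1/cos(c)


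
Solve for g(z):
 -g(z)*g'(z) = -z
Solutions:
 g(z) = -sqrt(C1 + z^2)
 g(z) = sqrt(C1 + z^2)


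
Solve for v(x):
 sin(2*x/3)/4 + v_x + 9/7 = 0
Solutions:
 v(x) = C1 - 9*x/7 + 3*cos(2*x/3)/8


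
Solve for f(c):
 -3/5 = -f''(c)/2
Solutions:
 f(c) = C1 + C2*c + 3*c^2/5


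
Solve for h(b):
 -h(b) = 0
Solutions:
 h(b) = 0


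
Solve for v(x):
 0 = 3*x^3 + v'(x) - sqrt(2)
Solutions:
 v(x) = C1 - 3*x^4/4 + sqrt(2)*x


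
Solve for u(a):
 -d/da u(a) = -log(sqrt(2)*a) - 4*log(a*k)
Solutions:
 u(a) = C1 + a*(4*log(k) - 5 + log(2)/2) + 5*a*log(a)


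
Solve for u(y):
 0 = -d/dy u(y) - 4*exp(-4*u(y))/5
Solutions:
 u(y) = log(-I*(C1 - 16*y/5)^(1/4))
 u(y) = log(I*(C1 - 16*y/5)^(1/4))
 u(y) = log(-(C1 - 16*y/5)^(1/4))
 u(y) = log(C1 - 16*y/5)/4


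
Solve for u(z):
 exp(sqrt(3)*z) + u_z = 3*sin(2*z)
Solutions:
 u(z) = C1 - sqrt(3)*exp(sqrt(3)*z)/3 - 3*cos(2*z)/2


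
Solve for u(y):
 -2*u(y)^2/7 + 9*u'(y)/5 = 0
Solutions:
 u(y) = -63/(C1 + 10*y)


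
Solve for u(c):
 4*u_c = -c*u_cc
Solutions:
 u(c) = C1 + C2/c^3


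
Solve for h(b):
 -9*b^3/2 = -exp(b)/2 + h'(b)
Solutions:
 h(b) = C1 - 9*b^4/8 + exp(b)/2


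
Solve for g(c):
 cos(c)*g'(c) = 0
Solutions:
 g(c) = C1


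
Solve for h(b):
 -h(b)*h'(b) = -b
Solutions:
 h(b) = -sqrt(C1 + b^2)
 h(b) = sqrt(C1 + b^2)


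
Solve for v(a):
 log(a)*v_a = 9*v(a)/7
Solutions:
 v(a) = C1*exp(9*li(a)/7)


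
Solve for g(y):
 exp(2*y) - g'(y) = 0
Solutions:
 g(y) = C1 + exp(2*y)/2


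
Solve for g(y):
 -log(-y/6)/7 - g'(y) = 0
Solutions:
 g(y) = C1 - y*log(-y)/7 + y*(1 + log(6))/7


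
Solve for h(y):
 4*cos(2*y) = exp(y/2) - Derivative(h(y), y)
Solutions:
 h(y) = C1 + 2*exp(y/2) - 2*sin(2*y)


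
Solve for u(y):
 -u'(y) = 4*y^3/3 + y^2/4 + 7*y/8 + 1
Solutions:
 u(y) = C1 - y^4/3 - y^3/12 - 7*y^2/16 - y


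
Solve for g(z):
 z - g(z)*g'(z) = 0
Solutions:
 g(z) = -sqrt(C1 + z^2)
 g(z) = sqrt(C1 + z^2)


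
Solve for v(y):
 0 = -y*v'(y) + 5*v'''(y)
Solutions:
 v(y) = C1 + Integral(C2*airyai(5^(2/3)*y/5) + C3*airybi(5^(2/3)*y/5), y)


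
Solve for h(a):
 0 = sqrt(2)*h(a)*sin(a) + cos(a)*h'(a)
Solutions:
 h(a) = C1*cos(a)^(sqrt(2))


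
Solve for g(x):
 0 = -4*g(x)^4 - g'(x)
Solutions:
 g(x) = (-3^(2/3) - 3*3^(1/6)*I)*(1/(C1 + 4*x))^(1/3)/6
 g(x) = (-3^(2/3) + 3*3^(1/6)*I)*(1/(C1 + 4*x))^(1/3)/6
 g(x) = (1/(C1 + 12*x))^(1/3)


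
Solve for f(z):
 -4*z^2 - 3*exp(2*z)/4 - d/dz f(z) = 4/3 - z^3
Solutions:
 f(z) = C1 + z^4/4 - 4*z^3/3 - 4*z/3 - 3*exp(2*z)/8


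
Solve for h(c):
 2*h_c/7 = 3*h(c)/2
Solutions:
 h(c) = C1*exp(21*c/4)


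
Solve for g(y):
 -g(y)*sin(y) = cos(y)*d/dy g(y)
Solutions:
 g(y) = C1*cos(y)


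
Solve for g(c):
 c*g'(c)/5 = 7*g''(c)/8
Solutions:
 g(c) = C1 + C2*erfi(2*sqrt(35)*c/35)


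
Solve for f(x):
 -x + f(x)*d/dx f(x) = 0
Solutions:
 f(x) = -sqrt(C1 + x^2)
 f(x) = sqrt(C1 + x^2)


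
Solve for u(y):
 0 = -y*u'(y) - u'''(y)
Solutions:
 u(y) = C1 + Integral(C2*airyai(-y) + C3*airybi(-y), y)


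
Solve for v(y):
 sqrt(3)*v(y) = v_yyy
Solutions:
 v(y) = C3*exp(3^(1/6)*y) + (C1*sin(3^(2/3)*y/2) + C2*cos(3^(2/3)*y/2))*exp(-3^(1/6)*y/2)


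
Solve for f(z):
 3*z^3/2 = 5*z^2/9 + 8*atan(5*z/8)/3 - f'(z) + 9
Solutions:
 f(z) = C1 - 3*z^4/8 + 5*z^3/27 + 8*z*atan(5*z/8)/3 + 9*z - 32*log(25*z^2 + 64)/15


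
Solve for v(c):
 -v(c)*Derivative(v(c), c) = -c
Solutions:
 v(c) = -sqrt(C1 + c^2)
 v(c) = sqrt(C1 + c^2)


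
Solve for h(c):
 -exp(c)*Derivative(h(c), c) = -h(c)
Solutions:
 h(c) = C1*exp(-exp(-c))


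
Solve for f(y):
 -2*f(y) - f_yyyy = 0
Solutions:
 f(y) = (C1*sin(2^(3/4)*y/2) + C2*cos(2^(3/4)*y/2))*exp(-2^(3/4)*y/2) + (C3*sin(2^(3/4)*y/2) + C4*cos(2^(3/4)*y/2))*exp(2^(3/4)*y/2)


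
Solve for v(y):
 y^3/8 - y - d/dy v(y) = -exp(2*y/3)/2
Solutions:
 v(y) = C1 + y^4/32 - y^2/2 + 3*exp(2*y/3)/4


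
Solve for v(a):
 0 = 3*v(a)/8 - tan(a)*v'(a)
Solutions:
 v(a) = C1*sin(a)^(3/8)


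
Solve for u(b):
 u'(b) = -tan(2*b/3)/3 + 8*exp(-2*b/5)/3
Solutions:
 u(b) = C1 - log(tan(2*b/3)^2 + 1)/4 - 20*exp(-2*b/5)/3


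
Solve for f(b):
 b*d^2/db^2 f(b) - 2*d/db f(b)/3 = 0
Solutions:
 f(b) = C1 + C2*b^(5/3)


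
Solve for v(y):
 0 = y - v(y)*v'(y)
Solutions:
 v(y) = -sqrt(C1 + y^2)
 v(y) = sqrt(C1 + y^2)


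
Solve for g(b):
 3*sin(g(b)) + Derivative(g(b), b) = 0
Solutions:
 g(b) = -acos((-C1 - exp(6*b))/(C1 - exp(6*b))) + 2*pi
 g(b) = acos((-C1 - exp(6*b))/(C1 - exp(6*b)))


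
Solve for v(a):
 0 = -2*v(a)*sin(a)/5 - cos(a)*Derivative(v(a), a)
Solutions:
 v(a) = C1*cos(a)^(2/5)


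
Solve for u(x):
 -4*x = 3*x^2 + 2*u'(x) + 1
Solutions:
 u(x) = C1 - x^3/2 - x^2 - x/2


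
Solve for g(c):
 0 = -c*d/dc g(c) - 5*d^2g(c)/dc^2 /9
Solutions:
 g(c) = C1 + C2*erf(3*sqrt(10)*c/10)


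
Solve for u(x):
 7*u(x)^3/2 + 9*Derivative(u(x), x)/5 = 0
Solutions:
 u(x) = -3*sqrt(-1/(C1 - 35*x))
 u(x) = 3*sqrt(-1/(C1 - 35*x))


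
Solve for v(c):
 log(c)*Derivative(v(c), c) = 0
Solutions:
 v(c) = C1


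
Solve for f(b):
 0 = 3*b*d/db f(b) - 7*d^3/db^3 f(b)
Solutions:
 f(b) = C1 + Integral(C2*airyai(3^(1/3)*7^(2/3)*b/7) + C3*airybi(3^(1/3)*7^(2/3)*b/7), b)


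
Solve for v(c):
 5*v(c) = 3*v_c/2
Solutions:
 v(c) = C1*exp(10*c/3)


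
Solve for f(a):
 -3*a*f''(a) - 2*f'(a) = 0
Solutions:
 f(a) = C1 + C2*a^(1/3)


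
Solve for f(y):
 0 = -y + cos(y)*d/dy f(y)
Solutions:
 f(y) = C1 + Integral(y/cos(y), y)


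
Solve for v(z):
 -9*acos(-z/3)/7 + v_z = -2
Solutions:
 v(z) = C1 + 9*z*acos(-z/3)/7 - 2*z + 9*sqrt(9 - z^2)/7


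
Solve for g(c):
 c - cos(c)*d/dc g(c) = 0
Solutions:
 g(c) = C1 + Integral(c/cos(c), c)


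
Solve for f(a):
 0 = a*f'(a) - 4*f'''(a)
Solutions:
 f(a) = C1 + Integral(C2*airyai(2^(1/3)*a/2) + C3*airybi(2^(1/3)*a/2), a)


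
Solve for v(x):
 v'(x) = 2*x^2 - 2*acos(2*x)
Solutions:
 v(x) = C1 + 2*x^3/3 - 2*x*acos(2*x) + sqrt(1 - 4*x^2)


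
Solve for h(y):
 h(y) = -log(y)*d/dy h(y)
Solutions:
 h(y) = C1*exp(-li(y))


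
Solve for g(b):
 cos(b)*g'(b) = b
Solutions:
 g(b) = C1 + Integral(b/cos(b), b)


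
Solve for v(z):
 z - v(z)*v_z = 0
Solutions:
 v(z) = -sqrt(C1 + z^2)
 v(z) = sqrt(C1 + z^2)


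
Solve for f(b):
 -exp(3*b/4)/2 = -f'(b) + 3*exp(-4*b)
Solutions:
 f(b) = C1 + 2*exp(3*b/4)/3 - 3*exp(-4*b)/4


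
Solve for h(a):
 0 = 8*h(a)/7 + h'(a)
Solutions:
 h(a) = C1*exp(-8*a/7)


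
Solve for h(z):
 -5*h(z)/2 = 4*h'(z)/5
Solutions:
 h(z) = C1*exp(-25*z/8)


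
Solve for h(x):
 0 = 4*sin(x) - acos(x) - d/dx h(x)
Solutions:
 h(x) = C1 - x*acos(x) + sqrt(1 - x^2) - 4*cos(x)


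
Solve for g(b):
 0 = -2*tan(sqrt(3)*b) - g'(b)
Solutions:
 g(b) = C1 + 2*sqrt(3)*log(cos(sqrt(3)*b))/3


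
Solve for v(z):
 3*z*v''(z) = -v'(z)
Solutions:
 v(z) = C1 + C2*z^(2/3)


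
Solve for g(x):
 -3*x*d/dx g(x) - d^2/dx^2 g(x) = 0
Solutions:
 g(x) = C1 + C2*erf(sqrt(6)*x/2)


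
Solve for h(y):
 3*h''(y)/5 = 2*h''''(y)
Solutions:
 h(y) = C1 + C2*y + C3*exp(-sqrt(30)*y/10) + C4*exp(sqrt(30)*y/10)


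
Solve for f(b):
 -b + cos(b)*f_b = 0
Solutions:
 f(b) = C1 + Integral(b/cos(b), b)


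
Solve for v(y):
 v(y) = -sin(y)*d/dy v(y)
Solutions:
 v(y) = C1*sqrt(cos(y) + 1)/sqrt(cos(y) - 1)


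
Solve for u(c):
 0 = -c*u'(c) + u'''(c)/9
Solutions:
 u(c) = C1 + Integral(C2*airyai(3^(2/3)*c) + C3*airybi(3^(2/3)*c), c)


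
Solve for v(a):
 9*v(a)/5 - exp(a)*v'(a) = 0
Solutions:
 v(a) = C1*exp(-9*exp(-a)/5)


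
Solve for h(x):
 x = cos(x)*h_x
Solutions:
 h(x) = C1 + Integral(x/cos(x), x)


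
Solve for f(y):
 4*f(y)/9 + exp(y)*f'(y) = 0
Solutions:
 f(y) = C1*exp(4*exp(-y)/9)


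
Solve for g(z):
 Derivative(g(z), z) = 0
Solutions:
 g(z) = C1


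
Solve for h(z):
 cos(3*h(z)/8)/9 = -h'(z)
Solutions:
 z/9 - 4*log(sin(3*h(z)/8) - 1)/3 + 4*log(sin(3*h(z)/8) + 1)/3 = C1


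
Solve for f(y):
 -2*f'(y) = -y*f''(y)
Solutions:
 f(y) = C1 + C2*y^3


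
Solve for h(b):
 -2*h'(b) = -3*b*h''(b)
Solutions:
 h(b) = C1 + C2*b^(5/3)


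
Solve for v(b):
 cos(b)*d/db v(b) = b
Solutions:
 v(b) = C1 + Integral(b/cos(b), b)


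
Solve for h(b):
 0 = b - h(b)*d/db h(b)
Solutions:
 h(b) = -sqrt(C1 + b^2)
 h(b) = sqrt(C1 + b^2)


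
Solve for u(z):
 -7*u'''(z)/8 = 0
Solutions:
 u(z) = C1 + C2*z + C3*z^2


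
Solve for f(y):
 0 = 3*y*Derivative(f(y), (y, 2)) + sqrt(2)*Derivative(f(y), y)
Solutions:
 f(y) = C1 + C2*y^(1 - sqrt(2)/3)


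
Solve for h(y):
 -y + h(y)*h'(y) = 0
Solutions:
 h(y) = -sqrt(C1 + y^2)
 h(y) = sqrt(C1 + y^2)


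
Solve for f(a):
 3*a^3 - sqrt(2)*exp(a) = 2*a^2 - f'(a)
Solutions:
 f(a) = C1 - 3*a^4/4 + 2*a^3/3 + sqrt(2)*exp(a)


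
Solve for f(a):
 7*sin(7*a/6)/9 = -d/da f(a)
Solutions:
 f(a) = C1 + 2*cos(7*a/6)/3


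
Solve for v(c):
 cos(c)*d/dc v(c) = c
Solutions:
 v(c) = C1 + Integral(c/cos(c), c)


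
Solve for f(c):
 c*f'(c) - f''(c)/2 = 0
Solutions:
 f(c) = C1 + C2*erfi(c)


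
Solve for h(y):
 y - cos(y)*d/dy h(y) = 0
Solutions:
 h(y) = C1 + Integral(y/cos(y), y)


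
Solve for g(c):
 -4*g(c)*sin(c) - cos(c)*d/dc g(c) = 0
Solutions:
 g(c) = C1*cos(c)^4


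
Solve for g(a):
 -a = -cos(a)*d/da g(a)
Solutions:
 g(a) = C1 + Integral(a/cos(a), a)


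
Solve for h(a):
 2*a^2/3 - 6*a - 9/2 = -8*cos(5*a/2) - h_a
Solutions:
 h(a) = C1 - 2*a^3/9 + 3*a^2 + 9*a/2 - 16*sin(5*a/2)/5


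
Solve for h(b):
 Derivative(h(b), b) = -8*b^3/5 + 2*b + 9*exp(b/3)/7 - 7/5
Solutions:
 h(b) = C1 - 2*b^4/5 + b^2 - 7*b/5 + 27*exp(b/3)/7


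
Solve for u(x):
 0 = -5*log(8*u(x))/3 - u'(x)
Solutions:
 3*Integral(1/(log(_y) + 3*log(2)), (_y, u(x)))/5 = C1 - x


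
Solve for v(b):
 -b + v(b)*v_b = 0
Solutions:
 v(b) = -sqrt(C1 + b^2)
 v(b) = sqrt(C1 + b^2)


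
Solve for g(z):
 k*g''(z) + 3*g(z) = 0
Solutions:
 g(z) = C1*exp(-sqrt(3)*z*sqrt(-1/k)) + C2*exp(sqrt(3)*z*sqrt(-1/k))


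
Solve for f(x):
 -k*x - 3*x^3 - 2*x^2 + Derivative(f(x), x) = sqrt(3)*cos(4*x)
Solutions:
 f(x) = C1 + k*x^2/2 + 3*x^4/4 + 2*x^3/3 + sqrt(3)*sin(4*x)/4


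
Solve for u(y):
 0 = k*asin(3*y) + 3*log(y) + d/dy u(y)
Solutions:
 u(y) = C1 - k*(y*asin(3*y) + sqrt(1 - 9*y^2)/3) - 3*y*log(y) + 3*y


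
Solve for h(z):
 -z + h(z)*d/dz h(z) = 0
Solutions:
 h(z) = -sqrt(C1 + z^2)
 h(z) = sqrt(C1 + z^2)


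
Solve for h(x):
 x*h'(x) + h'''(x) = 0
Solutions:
 h(x) = C1 + Integral(C2*airyai(-x) + C3*airybi(-x), x)


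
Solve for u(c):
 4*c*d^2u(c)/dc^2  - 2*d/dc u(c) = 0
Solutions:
 u(c) = C1 + C2*c^(3/2)


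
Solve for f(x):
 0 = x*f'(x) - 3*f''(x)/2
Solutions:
 f(x) = C1 + C2*erfi(sqrt(3)*x/3)


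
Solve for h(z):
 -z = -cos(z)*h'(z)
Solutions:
 h(z) = C1 + Integral(z/cos(z), z)


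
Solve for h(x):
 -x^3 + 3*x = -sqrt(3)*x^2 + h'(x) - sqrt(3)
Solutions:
 h(x) = C1 - x^4/4 + sqrt(3)*x^3/3 + 3*x^2/2 + sqrt(3)*x


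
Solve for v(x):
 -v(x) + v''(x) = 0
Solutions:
 v(x) = C1*exp(-x) + C2*exp(x)


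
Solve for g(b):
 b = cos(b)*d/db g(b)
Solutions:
 g(b) = C1 + Integral(b/cos(b), b)


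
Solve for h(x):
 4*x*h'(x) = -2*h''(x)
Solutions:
 h(x) = C1 + C2*erf(x)


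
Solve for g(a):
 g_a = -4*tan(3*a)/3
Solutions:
 g(a) = C1 + 4*log(cos(3*a))/9


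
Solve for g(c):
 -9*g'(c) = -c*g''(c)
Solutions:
 g(c) = C1 + C2*c^10


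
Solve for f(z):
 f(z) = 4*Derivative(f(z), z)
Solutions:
 f(z) = C1*exp(z/4)


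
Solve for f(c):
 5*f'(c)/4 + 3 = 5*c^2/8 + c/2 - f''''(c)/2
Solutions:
 f(c) = C1 + C4*exp(-2^(2/3)*5^(1/3)*c/2) + c^3/6 + c^2/5 - 12*c/5 + (C2*sin(2^(2/3)*sqrt(3)*5^(1/3)*c/4) + C3*cos(2^(2/3)*sqrt(3)*5^(1/3)*c/4))*exp(2^(2/3)*5^(1/3)*c/4)


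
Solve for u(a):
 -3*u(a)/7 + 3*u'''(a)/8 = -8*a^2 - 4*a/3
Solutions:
 u(a) = C3*exp(2*7^(2/3)*a/7) + 56*a^2/3 + 28*a/9 + (C1*sin(sqrt(3)*7^(2/3)*a/7) + C2*cos(sqrt(3)*7^(2/3)*a/7))*exp(-7^(2/3)*a/7)


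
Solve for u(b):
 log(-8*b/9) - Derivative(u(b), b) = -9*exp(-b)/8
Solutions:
 u(b) = C1 + b*log(-b) + b*(-2*log(3) - 1 + 3*log(2)) - 9*exp(-b)/8


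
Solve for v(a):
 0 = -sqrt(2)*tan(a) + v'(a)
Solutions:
 v(a) = C1 - sqrt(2)*log(cos(a))


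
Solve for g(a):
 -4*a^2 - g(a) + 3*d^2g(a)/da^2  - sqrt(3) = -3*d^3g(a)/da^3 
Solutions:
 g(a) = C1*exp(-a*(2*2^(1/3)/(3*sqrt(5) + 7)^(1/3) + 2^(2/3)*(3*sqrt(5) + 7)^(1/3) + 4)/12)*sin(2^(1/3)*sqrt(3)*a*(-2^(1/3)*(3*sqrt(5) + 7)^(1/3) + 2/(3*sqrt(5) + 7)^(1/3))/12) + C2*exp(-a*(2*2^(1/3)/(3*sqrt(5) + 7)^(1/3) + 2^(2/3)*(3*sqrt(5) + 7)^(1/3) + 4)/12)*cos(2^(1/3)*sqrt(3)*a*(-2^(1/3)*(3*sqrt(5) + 7)^(1/3) + 2/(3*sqrt(5) + 7)^(1/3))/12) + C3*exp(a*(-2 + 2*2^(1/3)/(3*sqrt(5) + 7)^(1/3) + 2^(2/3)*(3*sqrt(5) + 7)^(1/3))/6) - 4*a^2 - 24 - sqrt(3)


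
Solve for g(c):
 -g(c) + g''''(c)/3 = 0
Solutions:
 g(c) = C1*exp(-3^(1/4)*c) + C2*exp(3^(1/4)*c) + C3*sin(3^(1/4)*c) + C4*cos(3^(1/4)*c)


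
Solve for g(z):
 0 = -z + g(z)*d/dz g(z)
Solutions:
 g(z) = -sqrt(C1 + z^2)
 g(z) = sqrt(C1 + z^2)


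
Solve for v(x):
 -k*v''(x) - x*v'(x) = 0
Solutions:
 v(x) = C1 + C2*sqrt(k)*erf(sqrt(2)*x*sqrt(1/k)/2)


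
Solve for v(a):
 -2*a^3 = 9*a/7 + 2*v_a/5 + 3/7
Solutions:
 v(a) = C1 - 5*a^4/4 - 45*a^2/28 - 15*a/14


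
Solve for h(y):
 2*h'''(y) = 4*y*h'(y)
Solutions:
 h(y) = C1 + Integral(C2*airyai(2^(1/3)*y) + C3*airybi(2^(1/3)*y), y)


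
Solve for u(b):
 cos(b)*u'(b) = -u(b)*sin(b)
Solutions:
 u(b) = C1*cos(b)


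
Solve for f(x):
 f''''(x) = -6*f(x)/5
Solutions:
 f(x) = (C1*sin(10^(3/4)*3^(1/4)*x/10) + C2*cos(10^(3/4)*3^(1/4)*x/10))*exp(-10^(3/4)*3^(1/4)*x/10) + (C3*sin(10^(3/4)*3^(1/4)*x/10) + C4*cos(10^(3/4)*3^(1/4)*x/10))*exp(10^(3/4)*3^(1/4)*x/10)


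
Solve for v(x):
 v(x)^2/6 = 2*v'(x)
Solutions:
 v(x) = -12/(C1 + x)


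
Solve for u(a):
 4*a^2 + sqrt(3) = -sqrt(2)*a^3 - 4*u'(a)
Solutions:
 u(a) = C1 - sqrt(2)*a^4/16 - a^3/3 - sqrt(3)*a/4


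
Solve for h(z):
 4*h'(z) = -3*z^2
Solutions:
 h(z) = C1 - z^3/4


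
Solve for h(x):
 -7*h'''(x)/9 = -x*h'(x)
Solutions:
 h(x) = C1 + Integral(C2*airyai(21^(2/3)*x/7) + C3*airybi(21^(2/3)*x/7), x)


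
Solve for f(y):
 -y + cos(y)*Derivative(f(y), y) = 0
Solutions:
 f(y) = C1 + Integral(y/cos(y), y)


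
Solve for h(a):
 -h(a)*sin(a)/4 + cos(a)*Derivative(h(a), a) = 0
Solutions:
 h(a) = C1/cos(a)^(1/4)


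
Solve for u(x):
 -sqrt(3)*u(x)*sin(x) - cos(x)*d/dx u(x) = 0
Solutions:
 u(x) = C1*cos(x)^(sqrt(3))


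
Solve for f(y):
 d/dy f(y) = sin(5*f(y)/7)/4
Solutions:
 -y/4 + 7*log(cos(5*f(y)/7) - 1)/10 - 7*log(cos(5*f(y)/7) + 1)/10 = C1


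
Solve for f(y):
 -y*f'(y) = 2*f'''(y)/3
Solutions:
 f(y) = C1 + Integral(C2*airyai(-2^(2/3)*3^(1/3)*y/2) + C3*airybi(-2^(2/3)*3^(1/3)*y/2), y)


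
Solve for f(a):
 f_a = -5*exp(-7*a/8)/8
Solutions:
 f(a) = C1 + 5*exp(-7*a/8)/7


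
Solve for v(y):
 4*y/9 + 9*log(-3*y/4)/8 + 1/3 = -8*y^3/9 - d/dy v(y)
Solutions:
 v(y) = C1 - 2*y^4/9 - 2*y^2/9 - 9*y*log(-y)/8 + y*(-27*log(3) + 19 + 54*log(2))/24


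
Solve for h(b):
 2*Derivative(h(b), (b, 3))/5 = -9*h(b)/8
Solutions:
 h(b) = C3*exp(b*(-2^(2/3)*45^(1/3) + 3*5^(1/3)*6^(2/3))/16)*sin(3*2^(2/3)*3^(1/6)*5^(1/3)*b/8) + C4*exp(b*(-2^(2/3)*45^(1/3) + 3*5^(1/3)*6^(2/3))/16)*cos(3*2^(2/3)*3^(1/6)*5^(1/3)*b/8) + C5*exp(-b*(2^(2/3)*45^(1/3) + 3*5^(1/3)*6^(2/3))/16) + (C1*sin(3*2^(2/3)*3^(1/6)*5^(1/3)*b/8) + C2*cos(3*2^(2/3)*3^(1/6)*5^(1/3)*b/8))*exp(2^(2/3)*45^(1/3)*b/8)


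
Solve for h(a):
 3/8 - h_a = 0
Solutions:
 h(a) = C1 + 3*a/8


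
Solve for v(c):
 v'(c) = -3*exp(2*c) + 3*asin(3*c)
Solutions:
 v(c) = C1 + 3*c*asin(3*c) + sqrt(1 - 9*c^2) - 3*exp(2*c)/2


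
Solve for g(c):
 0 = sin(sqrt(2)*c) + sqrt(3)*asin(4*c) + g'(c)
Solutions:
 g(c) = C1 - sqrt(3)*(c*asin(4*c) + sqrt(1 - 16*c^2)/4) + sqrt(2)*cos(sqrt(2)*c)/2


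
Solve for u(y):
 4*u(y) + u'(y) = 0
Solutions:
 u(y) = C1*exp(-4*y)


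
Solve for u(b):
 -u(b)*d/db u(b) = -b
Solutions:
 u(b) = -sqrt(C1 + b^2)
 u(b) = sqrt(C1 + b^2)


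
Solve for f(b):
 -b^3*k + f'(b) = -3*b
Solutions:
 f(b) = C1 + b^4*k/4 - 3*b^2/2


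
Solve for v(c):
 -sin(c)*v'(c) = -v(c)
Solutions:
 v(c) = C1*sqrt(cos(c) - 1)/sqrt(cos(c) + 1)


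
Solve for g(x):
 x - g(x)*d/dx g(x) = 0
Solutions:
 g(x) = -sqrt(C1 + x^2)
 g(x) = sqrt(C1 + x^2)


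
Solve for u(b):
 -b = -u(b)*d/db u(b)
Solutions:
 u(b) = -sqrt(C1 + b^2)
 u(b) = sqrt(C1 + b^2)


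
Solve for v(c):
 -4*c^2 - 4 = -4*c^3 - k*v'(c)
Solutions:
 v(c) = C1 - c^4/k + 4*c^3/(3*k) + 4*c/k


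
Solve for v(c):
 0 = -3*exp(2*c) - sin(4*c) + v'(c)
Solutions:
 v(c) = C1 + 3*exp(2*c)/2 - cos(4*c)/4


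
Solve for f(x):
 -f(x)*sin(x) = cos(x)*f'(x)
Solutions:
 f(x) = C1*cos(x)


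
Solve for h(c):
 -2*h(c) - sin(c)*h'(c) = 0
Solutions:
 h(c) = C1*(cos(c) + 1)/(cos(c) - 1)


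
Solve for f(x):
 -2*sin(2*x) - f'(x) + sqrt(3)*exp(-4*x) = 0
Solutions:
 f(x) = C1 + cos(2*x) - sqrt(3)*exp(-4*x)/4


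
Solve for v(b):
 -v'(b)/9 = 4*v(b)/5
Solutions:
 v(b) = C1*exp(-36*b/5)


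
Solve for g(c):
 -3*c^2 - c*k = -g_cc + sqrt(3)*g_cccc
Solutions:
 g(c) = C1 + C2*c + C3*exp(-3^(3/4)*c/3) + C4*exp(3^(3/4)*c/3) + c^4/4 + c^3*k/6 + 3*sqrt(3)*c^2


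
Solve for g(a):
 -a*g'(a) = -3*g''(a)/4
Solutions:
 g(a) = C1 + C2*erfi(sqrt(6)*a/3)


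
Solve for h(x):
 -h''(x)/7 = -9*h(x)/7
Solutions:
 h(x) = C1*exp(-3*x) + C2*exp(3*x)


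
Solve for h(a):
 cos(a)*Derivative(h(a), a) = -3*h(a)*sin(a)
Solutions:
 h(a) = C1*cos(a)^3


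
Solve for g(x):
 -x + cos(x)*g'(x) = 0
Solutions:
 g(x) = C1 + Integral(x/cos(x), x)


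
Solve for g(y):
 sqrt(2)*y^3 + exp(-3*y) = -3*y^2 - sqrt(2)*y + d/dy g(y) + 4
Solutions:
 g(y) = C1 + sqrt(2)*y^4/4 + y^3 + sqrt(2)*y^2/2 - 4*y - exp(-3*y)/3


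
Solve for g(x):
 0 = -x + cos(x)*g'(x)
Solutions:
 g(x) = C1 + Integral(x/cos(x), x)


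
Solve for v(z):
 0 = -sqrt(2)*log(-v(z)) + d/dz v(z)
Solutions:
 -li(-v(z)) = C1 + sqrt(2)*z


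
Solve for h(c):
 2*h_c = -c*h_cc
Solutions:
 h(c) = C1 + C2/c


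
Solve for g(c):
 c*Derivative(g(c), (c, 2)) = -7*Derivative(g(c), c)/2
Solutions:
 g(c) = C1 + C2/c^(5/2)


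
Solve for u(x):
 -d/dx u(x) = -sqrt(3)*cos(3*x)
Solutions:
 u(x) = C1 + sqrt(3)*sin(3*x)/3


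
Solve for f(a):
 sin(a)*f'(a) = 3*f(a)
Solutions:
 f(a) = C1*(cos(a) - 1)^(3/2)/(cos(a) + 1)^(3/2)


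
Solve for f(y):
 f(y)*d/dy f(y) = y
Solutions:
 f(y) = -sqrt(C1 + y^2)
 f(y) = sqrt(C1 + y^2)


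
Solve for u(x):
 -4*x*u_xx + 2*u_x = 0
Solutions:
 u(x) = C1 + C2*x^(3/2)


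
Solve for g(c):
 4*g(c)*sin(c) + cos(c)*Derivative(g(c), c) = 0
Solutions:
 g(c) = C1*cos(c)^4


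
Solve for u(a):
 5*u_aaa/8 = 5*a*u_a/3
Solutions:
 u(a) = C1 + Integral(C2*airyai(2*3^(2/3)*a/3) + C3*airybi(2*3^(2/3)*a/3), a)


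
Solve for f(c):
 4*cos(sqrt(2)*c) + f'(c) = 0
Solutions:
 f(c) = C1 - 2*sqrt(2)*sin(sqrt(2)*c)


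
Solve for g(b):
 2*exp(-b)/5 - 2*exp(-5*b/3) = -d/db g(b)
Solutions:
 g(b) = C1 + 2*exp(-b)/5 - 6*exp(-5*b/3)/5


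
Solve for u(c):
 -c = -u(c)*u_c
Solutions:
 u(c) = -sqrt(C1 + c^2)
 u(c) = sqrt(C1 + c^2)


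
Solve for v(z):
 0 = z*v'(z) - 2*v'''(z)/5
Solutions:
 v(z) = C1 + Integral(C2*airyai(2^(2/3)*5^(1/3)*z/2) + C3*airybi(2^(2/3)*5^(1/3)*z/2), z)


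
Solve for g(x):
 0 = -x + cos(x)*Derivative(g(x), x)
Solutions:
 g(x) = C1 + Integral(x/cos(x), x)


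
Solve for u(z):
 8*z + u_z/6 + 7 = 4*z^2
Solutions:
 u(z) = C1 + 8*z^3 - 24*z^2 - 42*z


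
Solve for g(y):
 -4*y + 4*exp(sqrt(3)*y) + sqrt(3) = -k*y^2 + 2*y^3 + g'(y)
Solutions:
 g(y) = C1 + k*y^3/3 - y^4/2 - 2*y^2 + sqrt(3)*y + 4*sqrt(3)*exp(sqrt(3)*y)/3


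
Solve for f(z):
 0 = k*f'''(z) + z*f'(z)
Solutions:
 f(z) = C1 + Integral(C2*airyai(z*(-1/k)^(1/3)) + C3*airybi(z*(-1/k)^(1/3)), z)


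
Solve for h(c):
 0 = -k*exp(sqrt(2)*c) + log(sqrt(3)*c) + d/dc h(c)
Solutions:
 h(c) = C1 - c*log(c) + c*(1 - log(3)/2) + sqrt(2)*k*exp(sqrt(2)*c)/2


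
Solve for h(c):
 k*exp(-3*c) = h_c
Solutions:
 h(c) = C1 - k*exp(-3*c)/3


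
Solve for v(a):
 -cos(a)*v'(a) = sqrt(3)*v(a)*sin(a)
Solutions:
 v(a) = C1*cos(a)^(sqrt(3))


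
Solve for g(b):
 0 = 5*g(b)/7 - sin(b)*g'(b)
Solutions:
 g(b) = C1*(cos(b) - 1)^(5/14)/(cos(b) + 1)^(5/14)


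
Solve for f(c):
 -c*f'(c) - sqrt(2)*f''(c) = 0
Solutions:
 f(c) = C1 + C2*erf(2^(1/4)*c/2)


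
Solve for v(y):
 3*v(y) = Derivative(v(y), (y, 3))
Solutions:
 v(y) = C3*exp(3^(1/3)*y) + (C1*sin(3^(5/6)*y/2) + C2*cos(3^(5/6)*y/2))*exp(-3^(1/3)*y/2)


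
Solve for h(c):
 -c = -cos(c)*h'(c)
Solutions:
 h(c) = C1 + Integral(c/cos(c), c)


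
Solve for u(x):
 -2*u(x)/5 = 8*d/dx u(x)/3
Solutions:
 u(x) = C1*exp(-3*x/20)


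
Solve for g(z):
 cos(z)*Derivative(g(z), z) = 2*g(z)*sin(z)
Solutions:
 g(z) = C1/cos(z)^2


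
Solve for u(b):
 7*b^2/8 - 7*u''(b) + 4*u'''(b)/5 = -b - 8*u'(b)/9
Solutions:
 u(b) = C1 + C2*exp(b*(105 - sqrt(10385))/24) + C3*exp(b*(sqrt(10385) + 105)/24) - 21*b^3/64 - 4257*b^2/512 - 1322811*b/10240


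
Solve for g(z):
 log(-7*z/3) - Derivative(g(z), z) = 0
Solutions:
 g(z) = C1 + z*log(-z) + z*(-log(3) - 1 + log(7))


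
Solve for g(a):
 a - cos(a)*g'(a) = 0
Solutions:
 g(a) = C1 + Integral(a/cos(a), a)


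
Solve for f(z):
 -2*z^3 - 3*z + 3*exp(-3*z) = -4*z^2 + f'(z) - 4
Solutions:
 f(z) = C1 - z^4/2 + 4*z^3/3 - 3*z^2/2 + 4*z - exp(-3*z)


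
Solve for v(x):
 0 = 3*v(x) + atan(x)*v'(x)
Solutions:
 v(x) = C1*exp(-3*Integral(1/atan(x), x))


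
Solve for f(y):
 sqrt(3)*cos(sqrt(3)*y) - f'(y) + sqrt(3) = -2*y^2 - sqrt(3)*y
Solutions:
 f(y) = C1 + 2*y^3/3 + sqrt(3)*y^2/2 + sqrt(3)*y + sin(sqrt(3)*y)


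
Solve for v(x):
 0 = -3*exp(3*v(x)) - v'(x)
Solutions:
 v(x) = log((-3^(2/3) - 3*3^(1/6)*I)*(1/(C1 + 3*x))^(1/3)/6)
 v(x) = log((-3^(2/3) + 3*3^(1/6)*I)*(1/(C1 + 3*x))^(1/3)/6)
 v(x) = log(1/(C1 + 9*x))/3


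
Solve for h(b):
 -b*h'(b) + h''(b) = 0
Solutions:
 h(b) = C1 + C2*erfi(sqrt(2)*b/2)


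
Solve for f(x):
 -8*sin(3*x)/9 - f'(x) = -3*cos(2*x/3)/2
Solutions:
 f(x) = C1 + 9*sin(2*x/3)/4 + 8*cos(3*x)/27


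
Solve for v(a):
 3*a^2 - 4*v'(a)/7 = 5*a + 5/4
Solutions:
 v(a) = C1 + 7*a^3/4 - 35*a^2/8 - 35*a/16


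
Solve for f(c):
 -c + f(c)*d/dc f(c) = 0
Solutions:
 f(c) = -sqrt(C1 + c^2)
 f(c) = sqrt(C1 + c^2)


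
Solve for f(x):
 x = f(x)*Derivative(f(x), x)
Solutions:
 f(x) = -sqrt(C1 + x^2)
 f(x) = sqrt(C1 + x^2)


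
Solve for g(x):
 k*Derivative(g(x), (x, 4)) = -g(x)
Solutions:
 g(x) = C1*exp(-x*(-1/k)^(1/4)) + C2*exp(x*(-1/k)^(1/4)) + C3*exp(-I*x*(-1/k)^(1/4)) + C4*exp(I*x*(-1/k)^(1/4))


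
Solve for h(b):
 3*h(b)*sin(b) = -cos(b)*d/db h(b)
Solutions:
 h(b) = C1*cos(b)^3


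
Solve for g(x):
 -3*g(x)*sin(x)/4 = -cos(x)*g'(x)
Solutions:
 g(x) = C1/cos(x)^(3/4)


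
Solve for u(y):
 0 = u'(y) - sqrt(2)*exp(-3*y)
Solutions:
 u(y) = C1 - sqrt(2)*exp(-3*y)/3


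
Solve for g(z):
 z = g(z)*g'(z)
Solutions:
 g(z) = -sqrt(C1 + z^2)
 g(z) = sqrt(C1 + z^2)


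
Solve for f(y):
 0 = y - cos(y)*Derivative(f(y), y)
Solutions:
 f(y) = C1 + Integral(y/cos(y), y)


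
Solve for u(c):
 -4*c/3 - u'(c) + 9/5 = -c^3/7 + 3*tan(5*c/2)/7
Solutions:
 u(c) = C1 + c^4/28 - 2*c^2/3 + 9*c/5 + 6*log(cos(5*c/2))/35


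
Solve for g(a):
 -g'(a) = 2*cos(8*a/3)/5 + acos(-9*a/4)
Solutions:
 g(a) = C1 - a*acos(-9*a/4) - sqrt(16 - 81*a^2)/9 - 3*sin(8*a/3)/20


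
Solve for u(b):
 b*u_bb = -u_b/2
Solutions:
 u(b) = C1 + C2*sqrt(b)
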